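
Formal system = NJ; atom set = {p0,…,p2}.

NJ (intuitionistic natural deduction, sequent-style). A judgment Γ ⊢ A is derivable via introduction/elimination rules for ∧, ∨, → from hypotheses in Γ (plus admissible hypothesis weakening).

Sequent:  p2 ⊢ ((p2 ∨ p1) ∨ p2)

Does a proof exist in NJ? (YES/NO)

Derivation trace:
[∨I₁] p2 ⊢ ((p2 ∨ p1) ∨ p2)
  [∨I₁] p2 ⊢ (p2 ∨ p1)
    [Ax] p2 ⊢ p2

Result: YES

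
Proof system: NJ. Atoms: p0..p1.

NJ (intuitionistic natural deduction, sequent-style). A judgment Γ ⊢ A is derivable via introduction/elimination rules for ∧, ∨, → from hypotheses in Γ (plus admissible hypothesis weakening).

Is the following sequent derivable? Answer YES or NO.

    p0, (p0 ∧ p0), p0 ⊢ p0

Proof tree:
[Wk] p0, (p0 ∧ p0), p0 ⊢ p0
  [Wk] p0, (p0 ∧ p0) ⊢ p0
    [Ax] p0 ⊢ p0

Result: YES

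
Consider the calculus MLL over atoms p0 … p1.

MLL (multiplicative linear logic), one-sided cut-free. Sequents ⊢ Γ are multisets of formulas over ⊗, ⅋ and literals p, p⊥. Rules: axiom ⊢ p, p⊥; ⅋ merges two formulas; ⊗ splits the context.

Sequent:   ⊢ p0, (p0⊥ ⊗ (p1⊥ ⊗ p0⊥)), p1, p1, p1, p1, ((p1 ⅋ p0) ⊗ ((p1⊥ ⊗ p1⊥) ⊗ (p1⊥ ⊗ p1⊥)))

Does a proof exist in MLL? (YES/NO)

Derivation (root first):
[⊗]  ⊢ p0, (p0⊥ ⊗ (p1⊥ ⊗ p0⊥)), p1, p1, p1, p1, ((p1 ⅋ p0) ⊗ ((p1⊥ ⊗ p1⊥) ⊗ (p1⊥ ⊗ p1⊥)))
  [⅋]  ⊢ p0, (p0⊥ ⊗ (p1⊥ ⊗ p0⊥)), (p1 ⅋ p0)
    [⊗]  ⊢ p0, p1, p0, (p0⊥ ⊗ (p1⊥ ⊗ p0⊥))
      [Ax]  ⊢ p0, p0⊥
      [⊗]  ⊢ p1, p0, (p1⊥ ⊗ p0⊥)
        [Ax]  ⊢ p1, p1⊥
        [Ax]  ⊢ p0, p0⊥
  [⊗]  ⊢ p1, p1, p1, p1, ((p1⊥ ⊗ p1⊥) ⊗ (p1⊥ ⊗ p1⊥))
    [⊗]  ⊢ p1, p1, (p1⊥ ⊗ p1⊥)
      [Ax]  ⊢ p1, p1⊥
      [Ax]  ⊢ p1, p1⊥
    [⊗]  ⊢ p1, p1, (p1⊥ ⊗ p1⊥)
      [Ax]  ⊢ p1, p1⊥
      [Ax]  ⊢ p1, p1⊥

Result: YES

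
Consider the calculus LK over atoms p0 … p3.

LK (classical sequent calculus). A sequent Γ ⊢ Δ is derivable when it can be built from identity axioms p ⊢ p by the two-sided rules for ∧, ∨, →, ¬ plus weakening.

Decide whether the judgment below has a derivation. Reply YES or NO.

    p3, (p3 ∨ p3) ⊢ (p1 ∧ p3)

Truth-table refutation:
  v=0000: Γ:[p3=F, (p3 ∨ p3)=F] Δ:[(p1 ∧ p3)=F] refutes=False
  v=0001: Γ:[p3=T, (p3 ∨ p3)=T] Δ:[(p1 ∧ p3)=F] refutes=True  ← countermodel

Result: NO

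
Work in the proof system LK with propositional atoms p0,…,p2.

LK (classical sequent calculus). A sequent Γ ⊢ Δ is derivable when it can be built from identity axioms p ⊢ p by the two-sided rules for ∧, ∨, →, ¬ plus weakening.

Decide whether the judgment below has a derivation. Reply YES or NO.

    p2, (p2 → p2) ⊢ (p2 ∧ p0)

Truth-table refutation:
  v=000: Γ:[p2=F, (p2 → p2)=T] Δ:[(p2 ∧ p0)=F] refutes=False
  v=001: Γ:[p2=T, (p2 → p2)=T] Δ:[(p2 ∧ p0)=F] refutes=True  ← countermodel

Result: NO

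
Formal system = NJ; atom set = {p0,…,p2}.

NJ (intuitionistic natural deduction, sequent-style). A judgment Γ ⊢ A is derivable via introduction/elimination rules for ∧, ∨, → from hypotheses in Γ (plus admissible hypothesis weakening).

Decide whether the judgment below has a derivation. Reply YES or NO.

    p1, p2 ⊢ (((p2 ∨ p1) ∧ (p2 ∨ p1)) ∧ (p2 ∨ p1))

Derivation (root first):
[∧I] p1, p2 ⊢ (((p2 ∨ p1) ∧ (p2 ∨ p1)) ∧ (p2 ∨ p1))
  [Wk] p1, p2 ⊢ ((p2 ∨ p1) ∧ (p2 ∨ p1))
    [∧I] p1 ⊢ ((p2 ∨ p1) ∧ (p2 ∨ p1))
      [∨I₂] p1 ⊢ (p2 ∨ p1)
        [Ax] p1 ⊢ p1
      [∨I₂] p1 ⊢ (p2 ∨ p1)
        [Ax] p1 ⊢ p1
  [∨I₂] p1 ⊢ (p2 ∨ p1)
    [Ax] p1 ⊢ p1

Result: YES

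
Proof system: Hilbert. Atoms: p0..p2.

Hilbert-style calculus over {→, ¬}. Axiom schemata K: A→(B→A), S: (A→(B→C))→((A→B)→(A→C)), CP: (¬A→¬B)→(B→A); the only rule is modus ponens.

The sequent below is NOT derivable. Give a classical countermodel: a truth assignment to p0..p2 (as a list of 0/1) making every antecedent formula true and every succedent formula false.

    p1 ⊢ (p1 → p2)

Search for a countermodel by truth-table:
  v=000: Γ:[p1=F] Δ:[(p1 → p2)=T] refutes=False
  v=001: Γ:[p1=F] Δ:[(p1 → p2)=T] refutes=False
  v=010: Γ:[p1=T] Δ:[(p1 → p2)=F] refutes=True  ← countermodel

Result: [0, 1, 0]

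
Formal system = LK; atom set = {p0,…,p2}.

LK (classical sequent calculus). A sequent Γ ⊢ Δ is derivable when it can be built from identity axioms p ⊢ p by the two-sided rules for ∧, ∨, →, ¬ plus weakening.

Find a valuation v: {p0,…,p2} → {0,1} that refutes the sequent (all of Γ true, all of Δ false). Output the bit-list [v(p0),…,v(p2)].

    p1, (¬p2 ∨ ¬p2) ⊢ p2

Truth-table refutation:
  v=000: Γ:[p1=F, (¬p2 ∨ ¬p2)=T] Δ:[p2=F] refutes=False
  v=001: Γ:[p1=F, (¬p2 ∨ ¬p2)=F] Δ:[p2=T] refutes=False
  v=010: Γ:[p1=T, (¬p2 ∨ ¬p2)=T] Δ:[p2=F] refutes=True  ← countermodel

Result: [0, 1, 0]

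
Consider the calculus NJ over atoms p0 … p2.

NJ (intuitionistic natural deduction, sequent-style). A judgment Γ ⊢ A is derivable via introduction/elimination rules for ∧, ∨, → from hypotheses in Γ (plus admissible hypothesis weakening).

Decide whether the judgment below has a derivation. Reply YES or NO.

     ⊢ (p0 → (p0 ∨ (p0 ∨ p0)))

Derivation (root first):
[→I]  ⊢ (p0 → (p0 ∨ (p0 ∨ p0)))
  [∨I₂] p0 ⊢ (p0 ∨ (p0 ∨ p0))
    [∨I₂] p0 ⊢ (p0 ∨ p0)
      [Ax] p0 ⊢ p0

Result: YES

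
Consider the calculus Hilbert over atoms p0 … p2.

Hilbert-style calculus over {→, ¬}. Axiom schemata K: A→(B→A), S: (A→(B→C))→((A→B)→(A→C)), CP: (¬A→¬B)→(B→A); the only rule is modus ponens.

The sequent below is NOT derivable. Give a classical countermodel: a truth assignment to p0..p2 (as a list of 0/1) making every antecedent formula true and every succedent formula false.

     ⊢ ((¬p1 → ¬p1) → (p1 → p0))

Truth-table refutation:
  v=000: Γ:[] Δ:[((¬p1 → ¬p1) → (p1 → p0))=T] refutes=False
  v=001: Γ:[] Δ:[((¬p1 → ¬p1) → (p1 → p0))=T] refutes=False
  v=010: Γ:[] Δ:[((¬p1 → ¬p1) → (p1 → p0))=F] refutes=True  ← countermodel

Result: [0, 1, 0]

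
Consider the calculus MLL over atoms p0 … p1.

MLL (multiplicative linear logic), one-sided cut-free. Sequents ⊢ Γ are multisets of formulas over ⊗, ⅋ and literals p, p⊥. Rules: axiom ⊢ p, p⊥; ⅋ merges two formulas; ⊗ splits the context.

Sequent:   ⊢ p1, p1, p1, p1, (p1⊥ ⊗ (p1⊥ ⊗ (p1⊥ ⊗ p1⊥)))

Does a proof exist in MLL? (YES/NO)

Proof tree:
[⊗]  ⊢ p1, p1, p1, p1, (p1⊥ ⊗ (p1⊥ ⊗ (p1⊥ ⊗ p1⊥)))
  [Ax]  ⊢ p1, p1⊥
  [⊗]  ⊢ p1, p1, p1, (p1⊥ ⊗ (p1⊥ ⊗ p1⊥))
    [Ax]  ⊢ p1, p1⊥
    [⊗]  ⊢ p1, p1, (p1⊥ ⊗ p1⊥)
      [Ax]  ⊢ p1, p1⊥
      [Ax]  ⊢ p1, p1⊥

Result: YES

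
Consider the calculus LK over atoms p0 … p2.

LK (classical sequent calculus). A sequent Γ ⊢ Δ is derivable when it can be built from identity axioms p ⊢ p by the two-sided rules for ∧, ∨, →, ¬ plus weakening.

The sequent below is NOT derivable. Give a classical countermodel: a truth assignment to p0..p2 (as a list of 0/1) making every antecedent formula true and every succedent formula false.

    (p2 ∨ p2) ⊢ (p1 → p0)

Truth-table refutation:
  v=000: Γ:[(p2 ∨ p2)=F] Δ:[(p1 → p0)=T] refutes=False
  v=001: Γ:[(p2 ∨ p2)=T] Δ:[(p1 → p0)=T] refutes=False
  v=010: Γ:[(p2 ∨ p2)=F] Δ:[(p1 → p0)=F] refutes=False
  v=011: Γ:[(p2 ∨ p2)=T] Δ:[(p1 → p0)=F] refutes=True  ← countermodel

Result: [0, 1, 1]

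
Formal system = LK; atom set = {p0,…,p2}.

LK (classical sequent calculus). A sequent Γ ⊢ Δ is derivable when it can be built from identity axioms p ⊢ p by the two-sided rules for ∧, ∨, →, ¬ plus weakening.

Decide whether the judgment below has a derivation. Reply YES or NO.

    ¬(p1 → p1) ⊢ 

Derivation (root first):
[¬L] ¬(p1 → p1) ⊢ 
  [→R]  ⊢ (p1 → p1)
    [Ax] p1 ⊢ p1

Result: YES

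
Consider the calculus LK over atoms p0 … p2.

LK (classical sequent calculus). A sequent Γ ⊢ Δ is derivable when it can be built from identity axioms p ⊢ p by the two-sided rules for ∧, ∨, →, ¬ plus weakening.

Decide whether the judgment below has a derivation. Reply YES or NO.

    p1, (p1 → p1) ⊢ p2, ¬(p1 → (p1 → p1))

Truth-table refutation:
  v=000: Γ:[p1=F, (p1 → p1)=T] Δ:[p2=F, ¬(p1 → (p1 → p1))=F] refutes=False
  v=001: Γ:[p1=F, (p1 → p1)=T] Δ:[p2=T, ¬(p1 → (p1 → p1))=F] refutes=False
  v=010: Γ:[p1=T, (p1 → p1)=T] Δ:[p2=F, ¬(p1 → (p1 → p1))=F] refutes=True  ← countermodel

Result: NO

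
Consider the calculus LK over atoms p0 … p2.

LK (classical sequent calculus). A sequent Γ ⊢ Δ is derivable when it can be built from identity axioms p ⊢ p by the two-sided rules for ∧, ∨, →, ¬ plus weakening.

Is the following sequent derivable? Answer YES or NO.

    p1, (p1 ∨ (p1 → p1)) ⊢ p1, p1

Derivation (root first):
[WR] p1, (p1 ∨ (p1 → p1)) ⊢ p1, p1
  [∨L] p1, (p1 ∨ (p1 → p1)) ⊢ p1
    [Ax] p1 ⊢ p1
    [→L] p1, (p1 → p1) ⊢ p1
      [Ax] p1 ⊢ p1
      [Ax] p1 ⊢ p1

Result: YES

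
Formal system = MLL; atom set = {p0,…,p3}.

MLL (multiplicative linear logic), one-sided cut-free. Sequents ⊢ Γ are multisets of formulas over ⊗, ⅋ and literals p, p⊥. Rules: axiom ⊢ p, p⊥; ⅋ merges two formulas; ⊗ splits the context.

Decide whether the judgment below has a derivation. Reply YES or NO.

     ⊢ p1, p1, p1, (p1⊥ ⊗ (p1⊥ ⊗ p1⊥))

Derivation trace:
[⊗]  ⊢ p1, p1, p1, (p1⊥ ⊗ (p1⊥ ⊗ p1⊥))
  [Ax]  ⊢ p1, p1⊥
  [⊗]  ⊢ p1, p1, (p1⊥ ⊗ p1⊥)
    [Ax]  ⊢ p1, p1⊥
    [Ax]  ⊢ p1, p1⊥

Result: YES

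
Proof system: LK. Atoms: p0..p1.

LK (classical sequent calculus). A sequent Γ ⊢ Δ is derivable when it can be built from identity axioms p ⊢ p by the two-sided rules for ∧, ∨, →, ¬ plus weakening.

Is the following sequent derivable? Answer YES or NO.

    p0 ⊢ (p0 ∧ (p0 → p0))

Proof tree:
[∧R] p0 ⊢ (p0 ∧ (p0 → p0))
  [Ax] p0 ⊢ p0
  [→R]  ⊢ (p0 → p0)
    [Ax] p0 ⊢ p0

Result: YES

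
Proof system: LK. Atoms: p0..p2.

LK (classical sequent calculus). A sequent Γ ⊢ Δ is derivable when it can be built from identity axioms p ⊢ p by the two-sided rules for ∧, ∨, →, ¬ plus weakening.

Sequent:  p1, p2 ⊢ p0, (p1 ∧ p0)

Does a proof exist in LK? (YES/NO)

Search for a countermodel by truth-table:
  v=000: Γ:[p1=F, p2=F] Δ:[p0=F, (p1 ∧ p0)=F] refutes=False
  v=001: Γ:[p1=F, p2=T] Δ:[p0=F, (p1 ∧ p0)=F] refutes=False
  v=010: Γ:[p1=T, p2=F] Δ:[p0=F, (p1 ∧ p0)=F] refutes=False
  v=011: Γ:[p1=T, p2=T] Δ:[p0=F, (p1 ∧ p0)=F] refutes=True  ← countermodel

Result: NO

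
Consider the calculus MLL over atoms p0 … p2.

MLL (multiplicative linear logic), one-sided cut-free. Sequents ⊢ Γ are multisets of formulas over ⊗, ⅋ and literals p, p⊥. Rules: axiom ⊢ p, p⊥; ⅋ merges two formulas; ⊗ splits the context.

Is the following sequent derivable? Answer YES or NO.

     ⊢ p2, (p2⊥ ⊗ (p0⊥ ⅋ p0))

Derivation (root first):
[⊗]  ⊢ p2, (p2⊥ ⊗ (p0⊥ ⅋ p0))
  [Ax]  ⊢ p2, p2⊥
  [⅋]  ⊢ (p0⊥ ⅋ p0)
    [Ax]  ⊢ p0, p0⊥

Result: YES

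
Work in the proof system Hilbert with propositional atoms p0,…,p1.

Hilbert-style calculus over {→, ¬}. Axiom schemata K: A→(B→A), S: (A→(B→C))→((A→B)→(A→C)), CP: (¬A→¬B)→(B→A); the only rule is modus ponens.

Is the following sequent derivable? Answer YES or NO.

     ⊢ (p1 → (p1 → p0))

Truth-table refutation:
  v=00: Γ:[] Δ:[(p1 → (p1 → p0))=T] refutes=False
  v=01: Γ:[] Δ:[(p1 → (p1 → p0))=F] refutes=True  ← countermodel

Result: NO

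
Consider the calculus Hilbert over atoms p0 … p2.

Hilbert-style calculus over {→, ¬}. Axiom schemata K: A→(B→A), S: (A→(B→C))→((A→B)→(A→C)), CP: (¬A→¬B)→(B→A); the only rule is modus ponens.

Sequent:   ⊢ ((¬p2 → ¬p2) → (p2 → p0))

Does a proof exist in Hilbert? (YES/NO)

Enumerate valuations to refute Γ ⊢ Δ:
  v=000: Γ:[] Δ:[((¬p2 → ¬p2) → (p2 → p0))=T] refutes=False
  v=001: Γ:[] Δ:[((¬p2 → ¬p2) → (p2 → p0))=F] refutes=True  ← countermodel

Result: NO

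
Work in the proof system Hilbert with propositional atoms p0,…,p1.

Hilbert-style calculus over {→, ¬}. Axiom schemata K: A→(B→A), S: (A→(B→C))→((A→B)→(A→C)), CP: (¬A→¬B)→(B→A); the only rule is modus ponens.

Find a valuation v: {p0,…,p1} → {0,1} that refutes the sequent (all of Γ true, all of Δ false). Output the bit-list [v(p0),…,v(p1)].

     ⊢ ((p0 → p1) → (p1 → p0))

Search for a countermodel by truth-table:
  v=00: Γ:[] Δ:[((p0 → p1) → (p1 → p0))=T] refutes=False
  v=01: Γ:[] Δ:[((p0 → p1) → (p1 → p0))=F] refutes=True  ← countermodel

Result: [0, 1]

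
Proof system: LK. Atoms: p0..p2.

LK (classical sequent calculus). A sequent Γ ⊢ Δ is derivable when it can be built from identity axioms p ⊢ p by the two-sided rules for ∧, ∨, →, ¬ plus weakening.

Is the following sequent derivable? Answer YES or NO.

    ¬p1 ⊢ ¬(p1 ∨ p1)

Proof tree:
[¬R] ¬p1 ⊢ ¬(p1 ∨ p1)
  [¬L] (p1 ∨ p1), ¬p1 ⊢ 
    [∨L] (p1 ∨ p1) ⊢ p1
      [Ax] p1 ⊢ p1
      [Ax] p1 ⊢ p1

Result: YES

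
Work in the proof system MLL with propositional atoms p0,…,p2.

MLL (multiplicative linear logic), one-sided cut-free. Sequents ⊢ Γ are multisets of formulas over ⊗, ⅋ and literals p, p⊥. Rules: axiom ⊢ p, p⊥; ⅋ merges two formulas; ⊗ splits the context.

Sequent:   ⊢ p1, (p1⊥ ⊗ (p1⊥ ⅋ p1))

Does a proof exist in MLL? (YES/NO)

Proof tree:
[⊗]  ⊢ p1, (p1⊥ ⊗ (p1⊥ ⅋ p1))
  [Ax]  ⊢ p1, p1⊥
  [⅋]  ⊢ (p1⊥ ⅋ p1)
    [Ax]  ⊢ p1, p1⊥

Result: YES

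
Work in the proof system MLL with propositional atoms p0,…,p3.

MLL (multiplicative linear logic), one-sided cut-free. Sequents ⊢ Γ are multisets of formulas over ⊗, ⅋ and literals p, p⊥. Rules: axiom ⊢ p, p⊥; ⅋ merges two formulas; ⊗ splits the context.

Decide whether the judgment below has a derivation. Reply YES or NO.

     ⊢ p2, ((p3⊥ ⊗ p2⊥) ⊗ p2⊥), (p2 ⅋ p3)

Proof tree:
[⅋]  ⊢ p2, ((p3⊥ ⊗ p2⊥) ⊗ p2⊥), (p2 ⅋ p3)
  [⊗]  ⊢ p3, p2, p2, ((p3⊥ ⊗ p2⊥) ⊗ p2⊥)
    [⊗]  ⊢ p3, p2, (p3⊥ ⊗ p2⊥)
      [Ax]  ⊢ p3, p3⊥
      [Ax]  ⊢ p2, p2⊥
    [Ax]  ⊢ p2, p2⊥

Result: YES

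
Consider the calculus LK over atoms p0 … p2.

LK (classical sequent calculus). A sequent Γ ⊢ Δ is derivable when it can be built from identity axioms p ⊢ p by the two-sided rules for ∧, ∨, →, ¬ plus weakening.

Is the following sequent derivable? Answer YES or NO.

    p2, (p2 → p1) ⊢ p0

Enumerate valuations to refute Γ ⊢ Δ:
  v=000: Γ:[p2=F, (p2 → p1)=T] Δ:[p0=F] refutes=False
  v=001: Γ:[p2=T, (p2 → p1)=F] Δ:[p0=F] refutes=False
  v=010: Γ:[p2=F, (p2 → p1)=T] Δ:[p0=F] refutes=False
  v=011: Γ:[p2=T, (p2 → p1)=T] Δ:[p0=F] refutes=True  ← countermodel

Result: NO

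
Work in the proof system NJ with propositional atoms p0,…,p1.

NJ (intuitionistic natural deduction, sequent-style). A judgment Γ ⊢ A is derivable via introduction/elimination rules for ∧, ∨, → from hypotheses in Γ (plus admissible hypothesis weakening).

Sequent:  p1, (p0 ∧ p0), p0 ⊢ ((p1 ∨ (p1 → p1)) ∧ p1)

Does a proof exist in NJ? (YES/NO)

Derivation (root first):
[∧I] p1, (p0 ∧ p0), p0 ⊢ ((p1 ∨ (p1 → p1)) ∧ p1)
  [Wk] (p0 ∧ p0) ⊢ (p1 ∨ (p1 → p1))
    [∨I₂]  ⊢ (p1 ∨ (p1 → p1))
      [→I]  ⊢ (p1 → p1)
        [Ax] p1 ⊢ p1
  [Wk] p1, p0 ⊢ p1
    [Ax] p1 ⊢ p1

Result: YES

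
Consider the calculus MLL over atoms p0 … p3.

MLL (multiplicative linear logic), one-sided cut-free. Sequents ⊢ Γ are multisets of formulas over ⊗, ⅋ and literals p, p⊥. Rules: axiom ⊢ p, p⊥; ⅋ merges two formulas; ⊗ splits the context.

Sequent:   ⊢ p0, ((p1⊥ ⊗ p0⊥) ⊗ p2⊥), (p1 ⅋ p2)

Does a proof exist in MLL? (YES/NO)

Derivation trace:
[⅋]  ⊢ p0, ((p1⊥ ⊗ p0⊥) ⊗ p2⊥), (p1 ⅋ p2)
  [⊗]  ⊢ p1, p0, p2, ((p1⊥ ⊗ p0⊥) ⊗ p2⊥)
    [⊗]  ⊢ p1, p0, (p1⊥ ⊗ p0⊥)
      [Ax]  ⊢ p1, p1⊥
      [Ax]  ⊢ p0, p0⊥
    [Ax]  ⊢ p2, p2⊥

Result: YES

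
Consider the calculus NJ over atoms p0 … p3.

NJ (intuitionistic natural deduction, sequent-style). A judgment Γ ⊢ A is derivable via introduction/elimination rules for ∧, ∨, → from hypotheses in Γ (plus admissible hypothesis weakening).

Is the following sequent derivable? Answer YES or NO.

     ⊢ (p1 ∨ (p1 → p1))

Proof tree:
[∨I₂]  ⊢ (p1 ∨ (p1 → p1))
  [→I]  ⊢ (p1 → p1)
    [Ax] p1 ⊢ p1

Result: YES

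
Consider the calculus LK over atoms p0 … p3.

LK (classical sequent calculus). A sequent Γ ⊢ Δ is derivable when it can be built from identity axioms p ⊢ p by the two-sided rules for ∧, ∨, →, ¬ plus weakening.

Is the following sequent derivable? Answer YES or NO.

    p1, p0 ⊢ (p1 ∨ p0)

Derivation (root first):
[∨R] p1, p0 ⊢ (p1 ∨ p0)
  [WL] p1, p0 ⊢ p1, p0
    [WR] p1 ⊢ p1, p0
      [Ax] p1 ⊢ p1

Result: YES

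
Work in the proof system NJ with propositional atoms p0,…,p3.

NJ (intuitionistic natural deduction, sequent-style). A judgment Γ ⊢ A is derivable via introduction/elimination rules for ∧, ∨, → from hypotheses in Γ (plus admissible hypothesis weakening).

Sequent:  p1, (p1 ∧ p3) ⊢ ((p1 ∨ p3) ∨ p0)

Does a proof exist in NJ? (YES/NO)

Derivation (root first):
[∨I₁] p1, (p1 ∧ p3) ⊢ ((p1 ∨ p3) ∨ p0)
  [∨I₁] p1, (p1 ∧ p3) ⊢ (p1 ∨ p3)
    [Wk] p1, (p1 ∧ p3) ⊢ p1
      [Ax] p1 ⊢ p1

Result: YES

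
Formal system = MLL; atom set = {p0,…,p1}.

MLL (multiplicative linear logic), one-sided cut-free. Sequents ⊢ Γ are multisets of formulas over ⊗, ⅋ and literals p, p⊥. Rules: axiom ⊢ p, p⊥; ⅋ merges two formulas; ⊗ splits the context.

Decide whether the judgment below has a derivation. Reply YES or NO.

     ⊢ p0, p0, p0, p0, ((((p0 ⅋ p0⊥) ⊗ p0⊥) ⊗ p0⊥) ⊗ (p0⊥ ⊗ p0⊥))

Derivation trace:
[⊗]  ⊢ p0, p0, p0, p0, ((((p0 ⅋ p0⊥) ⊗ p0⊥) ⊗ p0⊥) ⊗ (p0⊥ ⊗ p0⊥))
  [⊗]  ⊢ p0, p0, (((p0 ⅋ p0⊥) ⊗ p0⊥) ⊗ p0⊥)
    [⊗]  ⊢ p0, ((p0 ⅋ p0⊥) ⊗ p0⊥)
      [⅋]  ⊢ (p0 ⅋ p0⊥)
        [Ax]  ⊢ p0, p0⊥
      [Ax]  ⊢ p0, p0⊥
    [Ax]  ⊢ p0, p0⊥
  [⊗]  ⊢ p0, p0, (p0⊥ ⊗ p0⊥)
    [Ax]  ⊢ p0, p0⊥
    [Ax]  ⊢ p0, p0⊥

Result: YES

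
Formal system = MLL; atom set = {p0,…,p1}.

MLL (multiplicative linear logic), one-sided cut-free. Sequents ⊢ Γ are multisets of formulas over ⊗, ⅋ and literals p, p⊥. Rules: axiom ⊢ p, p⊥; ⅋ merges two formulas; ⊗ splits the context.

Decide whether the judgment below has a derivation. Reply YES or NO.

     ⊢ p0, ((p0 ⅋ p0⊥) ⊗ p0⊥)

Proof tree:
[⊗]  ⊢ p0, ((p0 ⅋ p0⊥) ⊗ p0⊥)
  [⅋]  ⊢ (p0 ⅋ p0⊥)
    [Ax]  ⊢ p0, p0⊥
  [Ax]  ⊢ p0, p0⊥

Result: YES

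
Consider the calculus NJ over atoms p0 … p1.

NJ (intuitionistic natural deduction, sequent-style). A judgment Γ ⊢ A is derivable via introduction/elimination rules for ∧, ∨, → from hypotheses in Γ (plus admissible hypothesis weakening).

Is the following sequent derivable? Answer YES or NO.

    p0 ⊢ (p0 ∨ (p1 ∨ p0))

Proof tree:
[∨I₂] p0 ⊢ (p0 ∨ (p1 ∨ p0))
  [∨I₂] p0 ⊢ (p1 ∨ p0)
    [Ax] p0 ⊢ p0

Result: YES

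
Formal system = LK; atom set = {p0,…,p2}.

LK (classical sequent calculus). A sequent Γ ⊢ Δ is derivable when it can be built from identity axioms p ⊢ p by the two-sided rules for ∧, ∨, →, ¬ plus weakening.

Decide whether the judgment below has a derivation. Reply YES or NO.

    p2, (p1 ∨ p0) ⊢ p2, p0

Proof tree:
[∨L] p2, (p1 ∨ p0) ⊢ p2, p0
  [WL] p2, p1 ⊢ p2
    [Ax] p2 ⊢ p2
  [Ax] p0 ⊢ p0

Result: YES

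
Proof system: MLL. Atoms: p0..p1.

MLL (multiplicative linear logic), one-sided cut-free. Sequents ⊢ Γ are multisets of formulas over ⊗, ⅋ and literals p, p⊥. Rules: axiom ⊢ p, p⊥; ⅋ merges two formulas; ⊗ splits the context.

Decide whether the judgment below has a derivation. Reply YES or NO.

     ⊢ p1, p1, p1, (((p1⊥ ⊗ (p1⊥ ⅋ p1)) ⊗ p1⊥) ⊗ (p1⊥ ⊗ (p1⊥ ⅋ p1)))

Derivation trace:
[⊗]  ⊢ p1, p1, p1, (((p1⊥ ⊗ (p1⊥ ⅋ p1)) ⊗ p1⊥) ⊗ (p1⊥ ⊗ (p1⊥ ⅋ p1)))
  [⊗]  ⊢ p1, p1, ((p1⊥ ⊗ (p1⊥ ⅋ p1)) ⊗ p1⊥)
    [⊗]  ⊢ p1, (p1⊥ ⊗ (p1⊥ ⅋ p1))
      [Ax]  ⊢ p1, p1⊥
      [⅋]  ⊢ (p1⊥ ⅋ p1)
        [Ax]  ⊢ p1, p1⊥
    [Ax]  ⊢ p1, p1⊥
  [⊗]  ⊢ p1, (p1⊥ ⊗ (p1⊥ ⅋ p1))
    [Ax]  ⊢ p1, p1⊥
    [⅋]  ⊢ (p1⊥ ⅋ p1)
      [Ax]  ⊢ p1, p1⊥

Result: YES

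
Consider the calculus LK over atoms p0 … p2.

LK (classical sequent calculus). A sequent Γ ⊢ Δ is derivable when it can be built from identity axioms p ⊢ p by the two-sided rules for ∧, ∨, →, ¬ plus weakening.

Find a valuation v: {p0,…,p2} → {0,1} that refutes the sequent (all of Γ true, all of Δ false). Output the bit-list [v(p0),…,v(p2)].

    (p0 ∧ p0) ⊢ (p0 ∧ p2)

Search for a countermodel by truth-table:
  v=000: Γ:[(p0 ∧ p0)=F] Δ:[(p0 ∧ p2)=F] refutes=False
  v=001: Γ:[(p0 ∧ p0)=F] Δ:[(p0 ∧ p2)=F] refutes=False
  v=010: Γ:[(p0 ∧ p0)=F] Δ:[(p0 ∧ p2)=F] refutes=False
  v=011: Γ:[(p0 ∧ p0)=F] Δ:[(p0 ∧ p2)=F] refutes=False
  v=100: Γ:[(p0 ∧ p0)=T] Δ:[(p0 ∧ p2)=F] refutes=True  ← countermodel

Result: [1, 0, 0]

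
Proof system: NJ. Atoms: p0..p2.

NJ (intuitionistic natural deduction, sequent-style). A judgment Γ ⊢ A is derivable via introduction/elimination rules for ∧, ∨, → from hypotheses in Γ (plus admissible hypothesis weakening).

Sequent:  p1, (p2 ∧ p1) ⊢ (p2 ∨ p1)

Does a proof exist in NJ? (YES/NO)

Derivation trace:
[∨I₂] p1, (p2 ∧ p1) ⊢ (p2 ∨ p1)
  [Wk] p1, (p2 ∧ p1) ⊢ p1
    [Ax] p1 ⊢ p1

Result: YES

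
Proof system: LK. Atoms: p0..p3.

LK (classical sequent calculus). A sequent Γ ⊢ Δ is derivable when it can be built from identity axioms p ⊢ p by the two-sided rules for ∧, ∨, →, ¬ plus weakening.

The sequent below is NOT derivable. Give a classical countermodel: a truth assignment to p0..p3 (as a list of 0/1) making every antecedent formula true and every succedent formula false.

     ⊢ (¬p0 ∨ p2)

Search for a countermodel by truth-table:
  v=0000: Γ:[] Δ:[(¬p0 ∨ p2)=T] refutes=False
  v=0001: Γ:[] Δ:[(¬p0 ∨ p2)=T] refutes=False
  v=0010: Γ:[] Δ:[(¬p0 ∨ p2)=T] refutes=False
  v=0011: Γ:[] Δ:[(¬p0 ∨ p2)=T] refutes=False
  v=0100: Γ:[] Δ:[(¬p0 ∨ p2)=T] refutes=False
  v=0101: Γ:[] Δ:[(¬p0 ∨ p2)=T] refutes=False
  v=0110: Γ:[] Δ:[(¬p0 ∨ p2)=T] refutes=False
  v=0111: Γ:[] Δ:[(¬p0 ∨ p2)=T] refutes=False
  v=1000: Γ:[] Δ:[(¬p0 ∨ p2)=F] refutes=True  ← countermodel

Result: [1, 0, 0, 0]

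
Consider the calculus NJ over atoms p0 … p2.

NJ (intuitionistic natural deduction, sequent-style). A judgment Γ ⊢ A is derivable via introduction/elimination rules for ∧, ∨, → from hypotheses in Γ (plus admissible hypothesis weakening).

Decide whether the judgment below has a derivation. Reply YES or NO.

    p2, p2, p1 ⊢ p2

Proof tree:
[Wk] p2, p2, p1 ⊢ p2
  [Wk] p2, p2 ⊢ p2
    [Ax] p2 ⊢ p2

Result: YES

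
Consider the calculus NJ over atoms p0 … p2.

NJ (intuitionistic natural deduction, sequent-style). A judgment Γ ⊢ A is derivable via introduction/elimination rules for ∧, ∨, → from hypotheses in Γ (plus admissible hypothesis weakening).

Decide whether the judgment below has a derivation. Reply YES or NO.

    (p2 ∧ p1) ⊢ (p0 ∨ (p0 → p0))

Derivation trace:
[Wk] (p2 ∧ p1) ⊢ (p0 ∨ (p0 → p0))
  [∨I₂]  ⊢ (p0 ∨ (p0 → p0))
    [→I]  ⊢ (p0 → p0)
      [Ax] p0 ⊢ p0

Result: YES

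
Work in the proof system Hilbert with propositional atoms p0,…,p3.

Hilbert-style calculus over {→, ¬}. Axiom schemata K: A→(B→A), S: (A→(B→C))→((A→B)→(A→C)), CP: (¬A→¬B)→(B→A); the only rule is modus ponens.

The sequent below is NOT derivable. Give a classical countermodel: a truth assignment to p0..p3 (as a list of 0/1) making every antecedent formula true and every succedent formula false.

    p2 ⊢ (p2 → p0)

Enumerate valuations to refute Γ ⊢ Δ:
  v=0000: Γ:[p2=F] Δ:[(p2 → p0)=T] refutes=False
  v=0001: Γ:[p2=F] Δ:[(p2 → p0)=T] refutes=False
  v=0010: Γ:[p2=T] Δ:[(p2 → p0)=F] refutes=True  ← countermodel

Result: [0, 0, 1, 0]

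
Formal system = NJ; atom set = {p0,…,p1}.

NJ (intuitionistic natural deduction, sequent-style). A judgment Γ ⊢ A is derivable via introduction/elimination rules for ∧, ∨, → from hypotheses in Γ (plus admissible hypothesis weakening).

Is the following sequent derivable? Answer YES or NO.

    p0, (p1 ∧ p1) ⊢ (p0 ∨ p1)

Derivation trace:
[Wk] p0, (p1 ∧ p1) ⊢ (p0 ∨ p1)
  [∨I₁] p0 ⊢ (p0 ∨ p1)
    [Ax] p0 ⊢ p0

Result: YES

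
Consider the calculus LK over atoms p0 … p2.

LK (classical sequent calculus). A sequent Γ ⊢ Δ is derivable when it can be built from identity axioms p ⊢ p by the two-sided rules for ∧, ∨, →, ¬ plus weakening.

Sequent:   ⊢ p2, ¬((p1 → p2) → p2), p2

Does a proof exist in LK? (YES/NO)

Enumerate valuations to refute Γ ⊢ Δ:
  v=000: Γ:[] Δ:[p2=F, ¬((p1 → p2) → p2)=T, p2=F] refutes=False
  v=001: Γ:[] Δ:[p2=T, ¬((p1 → p2) → p2)=F, p2=T] refutes=False
  v=010: Γ:[] Δ:[p2=F, ¬((p1 → p2) → p2)=F, p2=F] refutes=True  ← countermodel

Result: NO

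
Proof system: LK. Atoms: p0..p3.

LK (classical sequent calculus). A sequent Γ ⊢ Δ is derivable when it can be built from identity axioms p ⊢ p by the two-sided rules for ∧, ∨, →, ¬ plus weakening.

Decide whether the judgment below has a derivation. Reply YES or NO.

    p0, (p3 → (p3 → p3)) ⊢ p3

Enumerate valuations to refute Γ ⊢ Δ:
  v=0000: Γ:[p0=F, (p3 → (p3 → p3))=T] Δ:[p3=F] refutes=False
  v=0001: Γ:[p0=F, (p3 → (p3 → p3))=T] Δ:[p3=T] refutes=False
  v=0010: Γ:[p0=F, (p3 → (p3 → p3))=T] Δ:[p3=F] refutes=False
  v=0011: Γ:[p0=F, (p3 → (p3 → p3))=T] Δ:[p3=T] refutes=False
  v=0100: Γ:[p0=F, (p3 → (p3 → p3))=T] Δ:[p3=F] refutes=False
  v=0101: Γ:[p0=F, (p3 → (p3 → p3))=T] Δ:[p3=T] refutes=False
  v=0110: Γ:[p0=F, (p3 → (p3 → p3))=T] Δ:[p3=F] refutes=False
  v=0111: Γ:[p0=F, (p3 → (p3 → p3))=T] Δ:[p3=T] refutes=False
  v=1000: Γ:[p0=T, (p3 → (p3 → p3))=T] Δ:[p3=F] refutes=True  ← countermodel

Result: NO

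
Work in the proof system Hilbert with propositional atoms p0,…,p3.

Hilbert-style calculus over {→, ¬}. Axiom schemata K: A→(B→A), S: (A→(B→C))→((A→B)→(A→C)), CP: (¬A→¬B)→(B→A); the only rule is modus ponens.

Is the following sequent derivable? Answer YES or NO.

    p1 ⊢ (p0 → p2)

Search for a countermodel by truth-table:
  v=0000: Γ:[p1=F] Δ:[(p0 → p2)=T] refutes=False
  v=0001: Γ:[p1=F] Δ:[(p0 → p2)=T] refutes=False
  v=0010: Γ:[p1=F] Δ:[(p0 → p2)=T] refutes=False
  v=0011: Γ:[p1=F] Δ:[(p0 → p2)=T] refutes=False
  v=0100: Γ:[p1=T] Δ:[(p0 → p2)=T] refutes=False
  v=0101: Γ:[p1=T] Δ:[(p0 → p2)=T] refutes=False
  v=0110: Γ:[p1=T] Δ:[(p0 → p2)=T] refutes=False
  v=0111: Γ:[p1=T] Δ:[(p0 → p2)=T] refutes=False
  v=1000: Γ:[p1=F] Δ:[(p0 → p2)=F] refutes=False
  v=1001: Γ:[p1=F] Δ:[(p0 → p2)=F] refutes=False
  v=1010: Γ:[p1=F] Δ:[(p0 → p2)=T] refutes=False
  v=1011: Γ:[p1=F] Δ:[(p0 → p2)=T] refutes=False
  v=1100: Γ:[p1=T] Δ:[(p0 → p2)=F] refutes=True  ← countermodel

Result: NO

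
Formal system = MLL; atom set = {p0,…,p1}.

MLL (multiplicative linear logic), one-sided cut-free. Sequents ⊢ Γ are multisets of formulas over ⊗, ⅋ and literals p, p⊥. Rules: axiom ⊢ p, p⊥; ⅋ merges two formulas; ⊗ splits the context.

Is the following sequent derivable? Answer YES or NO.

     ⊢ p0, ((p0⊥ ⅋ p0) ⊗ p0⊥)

Derivation trace:
[⊗]  ⊢ p0, ((p0⊥ ⅋ p0) ⊗ p0⊥)
  [⅋]  ⊢ (p0⊥ ⅋ p0)
    [Ax]  ⊢ p0, p0⊥
  [Ax]  ⊢ p0, p0⊥

Result: YES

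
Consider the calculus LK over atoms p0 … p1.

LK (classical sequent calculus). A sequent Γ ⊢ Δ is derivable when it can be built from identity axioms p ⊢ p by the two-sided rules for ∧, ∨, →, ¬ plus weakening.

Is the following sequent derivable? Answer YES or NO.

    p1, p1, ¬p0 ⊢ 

Enumerate valuations to refute Γ ⊢ Δ:
  v=00: Γ:[p1=F, p1=F, ¬p0=T] Δ:[] refutes=False
  v=01: Γ:[p1=T, p1=T, ¬p0=T] Δ:[] refutes=True  ← countermodel

Result: NO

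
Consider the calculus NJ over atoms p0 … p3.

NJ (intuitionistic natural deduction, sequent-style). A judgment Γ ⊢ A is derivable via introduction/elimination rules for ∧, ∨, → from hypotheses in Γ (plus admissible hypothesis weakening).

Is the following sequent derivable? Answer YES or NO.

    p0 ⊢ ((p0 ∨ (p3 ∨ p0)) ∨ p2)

Derivation (root first):
[∨I₁] p0 ⊢ ((p0 ∨ (p3 ∨ p0)) ∨ p2)
  [∨I₂] p0 ⊢ (p0 ∨ (p3 ∨ p0))
    [∨I₂] p0 ⊢ (p3 ∨ p0)
      [Ax] p0 ⊢ p0

Result: YES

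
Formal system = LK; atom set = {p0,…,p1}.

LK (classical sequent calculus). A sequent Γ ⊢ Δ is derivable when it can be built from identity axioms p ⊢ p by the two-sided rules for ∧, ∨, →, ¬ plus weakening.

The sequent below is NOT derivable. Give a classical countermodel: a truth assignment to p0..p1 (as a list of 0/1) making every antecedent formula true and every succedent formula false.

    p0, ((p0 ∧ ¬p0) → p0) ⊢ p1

Search for a countermodel by truth-table:
  v=00: Γ:[p0=F, ((p0 ∧ ¬p0) → p0)=T] Δ:[p1=F] refutes=False
  v=01: Γ:[p0=F, ((p0 ∧ ¬p0) → p0)=T] Δ:[p1=T] refutes=False
  v=10: Γ:[p0=T, ((p0 ∧ ¬p0) → p0)=T] Δ:[p1=F] refutes=True  ← countermodel

Result: [1, 0]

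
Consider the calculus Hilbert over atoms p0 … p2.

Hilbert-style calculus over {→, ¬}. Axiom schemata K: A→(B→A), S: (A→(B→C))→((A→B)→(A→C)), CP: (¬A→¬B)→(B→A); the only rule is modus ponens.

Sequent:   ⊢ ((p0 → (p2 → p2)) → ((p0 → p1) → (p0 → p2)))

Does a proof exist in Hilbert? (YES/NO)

Search for a countermodel by truth-table:
  v=000: Γ:[] Δ:[((p0 → (p2 → p2)) → ((p0 → p1) → (p0 → p2)))=T] refutes=False
  v=001: Γ:[] Δ:[((p0 → (p2 → p2)) → ((p0 → p1) → (p0 → p2)))=T] refutes=False
  v=010: Γ:[] Δ:[((p0 → (p2 → p2)) → ((p0 → p1) → (p0 → p2)))=T] refutes=False
  v=011: Γ:[] Δ:[((p0 → (p2 → p2)) → ((p0 → p1) → (p0 → p2)))=T] refutes=False
  v=100: Γ:[] Δ:[((p0 → (p2 → p2)) → ((p0 → p1) → (p0 → p2)))=T] refutes=False
  v=101: Γ:[] Δ:[((p0 → (p2 → p2)) → ((p0 → p1) → (p0 → p2)))=T] refutes=False
  v=110: Γ:[] Δ:[((p0 → (p2 → p2)) → ((p0 → p1) → (p0 → p2)))=F] refutes=True  ← countermodel

Result: NO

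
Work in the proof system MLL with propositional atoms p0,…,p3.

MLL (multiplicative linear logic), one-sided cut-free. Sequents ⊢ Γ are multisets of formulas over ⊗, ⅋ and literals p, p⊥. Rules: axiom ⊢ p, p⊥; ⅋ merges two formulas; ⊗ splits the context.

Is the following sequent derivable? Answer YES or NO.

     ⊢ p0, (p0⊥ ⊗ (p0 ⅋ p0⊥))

Derivation (root first):
[⊗]  ⊢ p0, (p0⊥ ⊗ (p0 ⅋ p0⊥))
  [Ax]  ⊢ p0, p0⊥
  [⅋]  ⊢ (p0 ⅋ p0⊥)
    [Ax]  ⊢ p0, p0⊥

Result: YES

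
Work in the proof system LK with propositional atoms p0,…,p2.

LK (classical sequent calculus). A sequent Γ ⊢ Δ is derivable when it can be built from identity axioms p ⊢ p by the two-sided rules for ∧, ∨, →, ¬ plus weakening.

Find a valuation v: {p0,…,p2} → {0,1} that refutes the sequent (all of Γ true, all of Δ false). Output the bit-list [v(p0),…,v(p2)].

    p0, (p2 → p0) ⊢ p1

Search for a countermodel by truth-table:
  v=000: Γ:[p0=F, (p2 → p0)=T] Δ:[p1=F] refutes=False
  v=001: Γ:[p0=F, (p2 → p0)=F] Δ:[p1=F] refutes=False
  v=010: Γ:[p0=F, (p2 → p0)=T] Δ:[p1=T] refutes=False
  v=011: Γ:[p0=F, (p2 → p0)=F] Δ:[p1=T] refutes=False
  v=100: Γ:[p0=T, (p2 → p0)=T] Δ:[p1=F] refutes=True  ← countermodel

Result: [1, 0, 0]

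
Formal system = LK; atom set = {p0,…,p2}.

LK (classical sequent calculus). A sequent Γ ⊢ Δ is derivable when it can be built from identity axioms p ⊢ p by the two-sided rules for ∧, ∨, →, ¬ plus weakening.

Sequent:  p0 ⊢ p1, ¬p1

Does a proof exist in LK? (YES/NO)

Derivation trace:
[WL] p0 ⊢ p1, ¬p1
  [¬R]  ⊢ p1, ¬p1
    [Ax] p1 ⊢ p1

Result: YES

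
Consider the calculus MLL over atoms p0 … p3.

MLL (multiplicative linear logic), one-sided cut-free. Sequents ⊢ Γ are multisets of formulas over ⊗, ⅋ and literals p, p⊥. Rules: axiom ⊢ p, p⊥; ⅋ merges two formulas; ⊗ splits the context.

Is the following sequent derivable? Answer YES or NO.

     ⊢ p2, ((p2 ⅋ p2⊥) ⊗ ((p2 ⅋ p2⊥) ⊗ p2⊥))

Proof tree:
[⊗]  ⊢ p2, ((p2 ⅋ p2⊥) ⊗ ((p2 ⅋ p2⊥) ⊗ p2⊥))
  [⅋]  ⊢ (p2 ⅋ p2⊥)
    [Ax]  ⊢ p2, p2⊥
  [⊗]  ⊢ p2, ((p2 ⅋ p2⊥) ⊗ p2⊥)
    [⅋]  ⊢ (p2 ⅋ p2⊥)
      [Ax]  ⊢ p2, p2⊥
    [Ax]  ⊢ p2, p2⊥

Result: YES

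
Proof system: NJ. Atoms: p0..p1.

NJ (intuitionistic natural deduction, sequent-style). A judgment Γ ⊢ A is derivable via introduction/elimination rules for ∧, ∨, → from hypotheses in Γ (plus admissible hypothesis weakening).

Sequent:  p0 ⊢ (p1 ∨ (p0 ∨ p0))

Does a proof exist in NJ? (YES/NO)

Derivation (root first):
[∨I₂] p0 ⊢ (p1 ∨ (p0 ∨ p0))
  [∨I₂] p0 ⊢ (p0 ∨ p0)
    [Ax] p0 ⊢ p0

Result: YES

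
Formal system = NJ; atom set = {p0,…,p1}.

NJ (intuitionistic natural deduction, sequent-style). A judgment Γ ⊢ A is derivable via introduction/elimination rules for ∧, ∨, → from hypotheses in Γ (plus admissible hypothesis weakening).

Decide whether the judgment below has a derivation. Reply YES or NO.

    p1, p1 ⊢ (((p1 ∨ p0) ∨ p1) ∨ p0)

Proof tree:
[∨I₁] p1, p1 ⊢ (((p1 ∨ p0) ∨ p1) ∨ p0)
  [Wk] p1, p1 ⊢ ((p1 ∨ p0) ∨ p1)
    [∨I₁] p1 ⊢ ((p1 ∨ p0) ∨ p1)
      [∨I₁] p1 ⊢ (p1 ∨ p0)
        [Ax] p1 ⊢ p1

Result: YES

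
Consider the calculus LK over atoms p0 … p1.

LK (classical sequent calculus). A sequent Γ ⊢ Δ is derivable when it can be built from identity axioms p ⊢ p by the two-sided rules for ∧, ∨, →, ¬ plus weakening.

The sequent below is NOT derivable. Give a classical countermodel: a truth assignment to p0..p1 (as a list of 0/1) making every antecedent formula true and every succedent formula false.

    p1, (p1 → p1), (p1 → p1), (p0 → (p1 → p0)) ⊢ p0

Enumerate valuations to refute Γ ⊢ Δ:
  v=00: Γ:[p1=F, (p1 → p1)=T, (p1 → p1)=T, (p0 → (p1 → p0))=T] Δ:[p0=F] refutes=False
  v=01: Γ:[p1=T, (p1 → p1)=T, (p1 → p1)=T, (p0 → (p1 → p0))=T] Δ:[p0=F] refutes=True  ← countermodel

Result: [0, 1]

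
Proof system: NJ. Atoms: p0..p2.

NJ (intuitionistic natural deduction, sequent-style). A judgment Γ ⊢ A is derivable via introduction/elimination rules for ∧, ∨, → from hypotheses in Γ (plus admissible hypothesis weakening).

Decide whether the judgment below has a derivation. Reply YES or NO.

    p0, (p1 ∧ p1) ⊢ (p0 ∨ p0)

Proof tree:
[∨I₁] p0, (p1 ∧ p1) ⊢ (p0 ∨ p0)
  [Wk] p0, (p1 ∧ p1) ⊢ p0
    [Ax] p0 ⊢ p0

Result: YES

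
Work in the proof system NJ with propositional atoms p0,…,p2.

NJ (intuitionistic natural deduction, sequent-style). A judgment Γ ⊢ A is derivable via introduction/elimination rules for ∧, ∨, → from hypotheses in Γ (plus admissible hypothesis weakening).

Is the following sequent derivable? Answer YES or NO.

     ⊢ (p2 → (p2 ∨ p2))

Proof tree:
[→I]  ⊢ (p2 → (p2 ∨ p2))
  [∨I₁] p2 ⊢ (p2 ∨ p2)
    [Ax] p2 ⊢ p2

Result: YES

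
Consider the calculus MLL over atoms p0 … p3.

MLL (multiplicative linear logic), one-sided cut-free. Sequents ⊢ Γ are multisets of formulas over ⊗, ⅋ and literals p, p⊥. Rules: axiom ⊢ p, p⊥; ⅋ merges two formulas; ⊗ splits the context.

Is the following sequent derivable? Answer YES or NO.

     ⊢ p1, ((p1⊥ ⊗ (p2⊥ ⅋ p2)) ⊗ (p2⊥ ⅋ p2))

Proof tree:
[⊗]  ⊢ p1, ((p1⊥ ⊗ (p2⊥ ⅋ p2)) ⊗ (p2⊥ ⅋ p2))
  [⊗]  ⊢ p1, (p1⊥ ⊗ (p2⊥ ⅋ p2))
    [Ax]  ⊢ p1, p1⊥
    [⅋]  ⊢ (p2⊥ ⅋ p2)
      [Ax]  ⊢ p2, p2⊥
  [⅋]  ⊢ (p2⊥ ⅋ p2)
    [Ax]  ⊢ p2, p2⊥

Result: YES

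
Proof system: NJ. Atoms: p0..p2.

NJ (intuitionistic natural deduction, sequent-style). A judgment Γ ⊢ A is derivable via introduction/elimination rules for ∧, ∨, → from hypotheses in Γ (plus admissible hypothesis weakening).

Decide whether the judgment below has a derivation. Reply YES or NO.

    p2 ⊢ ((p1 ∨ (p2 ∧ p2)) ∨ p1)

Derivation trace:
[∨I₁] p2 ⊢ ((p1 ∨ (p2 ∧ p2)) ∨ p1)
  [∨I₂] p2 ⊢ (p1 ∨ (p2 ∧ p2))
    [∧I] p2 ⊢ (p2 ∧ p2)
      [Ax] p2 ⊢ p2
      [Ax] p2 ⊢ p2

Result: YES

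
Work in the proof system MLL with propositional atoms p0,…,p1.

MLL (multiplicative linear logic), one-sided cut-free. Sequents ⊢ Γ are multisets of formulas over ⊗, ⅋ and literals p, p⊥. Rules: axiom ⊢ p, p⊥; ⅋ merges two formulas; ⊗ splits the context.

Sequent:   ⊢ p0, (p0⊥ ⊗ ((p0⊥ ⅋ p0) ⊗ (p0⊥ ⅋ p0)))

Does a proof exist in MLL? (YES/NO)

Derivation trace:
[⊗]  ⊢ p0, (p0⊥ ⊗ ((p0⊥ ⅋ p0) ⊗ (p0⊥ ⅋ p0)))
  [Ax]  ⊢ p0, p0⊥
  [⊗]  ⊢ ((p0⊥ ⅋ p0) ⊗ (p0⊥ ⅋ p0))
    [⅋]  ⊢ (p0⊥ ⅋ p0)
      [Ax]  ⊢ p0, p0⊥
    [⅋]  ⊢ (p0⊥ ⅋ p0)
      [Ax]  ⊢ p0, p0⊥

Result: YES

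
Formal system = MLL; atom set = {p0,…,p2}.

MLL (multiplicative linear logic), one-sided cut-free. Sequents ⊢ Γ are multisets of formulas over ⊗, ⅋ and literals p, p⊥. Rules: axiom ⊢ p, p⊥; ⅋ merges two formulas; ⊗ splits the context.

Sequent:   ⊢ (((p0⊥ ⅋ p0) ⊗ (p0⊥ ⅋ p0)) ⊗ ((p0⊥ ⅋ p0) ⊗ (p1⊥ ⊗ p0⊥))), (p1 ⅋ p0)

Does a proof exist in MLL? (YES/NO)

Derivation trace:
[⅋]  ⊢ (((p0⊥ ⅋ p0) ⊗ (p0⊥ ⅋ p0)) ⊗ ((p0⊥ ⅋ p0) ⊗ (p1⊥ ⊗ p0⊥))), (p1 ⅋ p0)
  [⊗]  ⊢ p1, p0, (((p0⊥ ⅋ p0) ⊗ (p0⊥ ⅋ p0)) ⊗ ((p0⊥ ⅋ p0) ⊗ (p1⊥ ⊗ p0⊥)))
    [⊗]  ⊢ ((p0⊥ ⅋ p0) ⊗ (p0⊥ ⅋ p0))
      [⅋]  ⊢ (p0⊥ ⅋ p0)
        [Ax]  ⊢ p0, p0⊥
      [⅋]  ⊢ (p0⊥ ⅋ p0)
        [Ax]  ⊢ p0, p0⊥
    [⊗]  ⊢ p1, p0, ((p0⊥ ⅋ p0) ⊗ (p1⊥ ⊗ p0⊥))
      [⅋]  ⊢ (p0⊥ ⅋ p0)
        [Ax]  ⊢ p0, p0⊥
      [⊗]  ⊢ p1, p0, (p1⊥ ⊗ p0⊥)
        [Ax]  ⊢ p1, p1⊥
        [Ax]  ⊢ p0, p0⊥

Result: YES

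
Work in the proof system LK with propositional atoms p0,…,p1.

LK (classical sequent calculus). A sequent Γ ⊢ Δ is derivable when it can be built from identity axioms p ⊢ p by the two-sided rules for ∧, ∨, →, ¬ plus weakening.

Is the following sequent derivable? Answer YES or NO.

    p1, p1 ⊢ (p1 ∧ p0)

Truth-table refutation:
  v=00: Γ:[p1=F, p1=F] Δ:[(p1 ∧ p0)=F] refutes=False
  v=01: Γ:[p1=T, p1=T] Δ:[(p1 ∧ p0)=F] refutes=True  ← countermodel

Result: NO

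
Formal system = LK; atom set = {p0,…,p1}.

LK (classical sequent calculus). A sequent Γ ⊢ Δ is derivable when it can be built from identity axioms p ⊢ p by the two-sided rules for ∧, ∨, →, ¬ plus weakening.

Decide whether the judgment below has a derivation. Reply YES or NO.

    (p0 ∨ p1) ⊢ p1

Search for a countermodel by truth-table:
  v=00: Γ:[(p0 ∨ p1)=F] Δ:[p1=F] refutes=False
  v=01: Γ:[(p0 ∨ p1)=T] Δ:[p1=T] refutes=False
  v=10: Γ:[(p0 ∨ p1)=T] Δ:[p1=F] refutes=True  ← countermodel

Result: NO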